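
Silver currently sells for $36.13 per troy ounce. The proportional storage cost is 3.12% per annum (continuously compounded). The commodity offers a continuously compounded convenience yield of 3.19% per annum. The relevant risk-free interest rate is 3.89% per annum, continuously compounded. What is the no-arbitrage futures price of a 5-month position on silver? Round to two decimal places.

$36.71 per troy ounce

Net carry = r + u − y = 0.0389 + 0.0312 − 0.0319 = 0.0382
F = S·e^((r+u−y)T) = 36.13 · e^(0.0382 × 5/12) = 36.13 · e^0.015917
= 36.13 × 1.016044 = $36.71 per troy ounce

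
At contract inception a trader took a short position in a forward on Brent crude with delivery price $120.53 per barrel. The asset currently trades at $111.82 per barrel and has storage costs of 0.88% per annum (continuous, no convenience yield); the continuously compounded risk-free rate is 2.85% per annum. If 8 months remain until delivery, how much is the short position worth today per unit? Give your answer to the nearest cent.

$5.78 per barrel

Current fair forward for the remaining 8 months: F = S·e^((r + u)·T), (r + u) = 0.0285 + 0.0088 = 0.0373
F = 111.82 · e^(0.0373 × 8/12) = 111.82 × 1.025178 = 114.6354
Value of long forward = (F − K)·e^(−rT) = (114.6354 − 120.53) · e^(−0.0285·8/12)
= -5.8946 × 0.981179 = -5.78
Short position value = −(long value) = $5.78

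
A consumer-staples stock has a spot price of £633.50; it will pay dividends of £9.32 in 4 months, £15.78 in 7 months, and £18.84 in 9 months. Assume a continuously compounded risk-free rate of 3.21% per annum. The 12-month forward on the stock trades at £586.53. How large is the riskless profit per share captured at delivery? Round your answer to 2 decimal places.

£23.13 per share

PV(dividends) I = 9.32·e^(−0.0321·4/12) + 15.78·e^(−0.0321·7/12) + 18.84·e^(−0.0321·9/12) = 43.0999
Fair forward F* = (S − I)·e^(rT) = (633.50 − 43.0999)·e^0.032100 = 590.4001 × 1.032621 = 609.6595
Market £586.53 < fair 609.6595: forward underpriced → reverse cash-and-carry (short the stock, invest proceeds at r, pay the dividends, go long the forward).
Profit at T = |F_mkt − F*| = |586.53 − 609.6595| = £23.13 per share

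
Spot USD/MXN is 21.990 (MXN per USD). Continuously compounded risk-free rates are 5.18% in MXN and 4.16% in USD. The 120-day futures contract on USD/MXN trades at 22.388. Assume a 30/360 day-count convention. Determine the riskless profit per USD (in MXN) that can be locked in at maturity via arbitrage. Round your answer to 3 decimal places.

0.323 per USD (in MXN)

Fair futures: F* = S·e^(carry·T), with carry = (r_MXN − r_USD) = 0.0518 − 0.0416 = 0.0102
F* = 21.990 · e^(0.0102 × 120/360) = 21.990 · e^0.003400 = 21.990 × 1.003406 = 22.0649
Market 22.388 > fair 22.0649: forward overpriced → cash-and-carry (buy spot, short the forward).
At maturity, profit = |F_mkt − F*| = |22.388 − 22.0649| = 0.323 per USD (in MXN)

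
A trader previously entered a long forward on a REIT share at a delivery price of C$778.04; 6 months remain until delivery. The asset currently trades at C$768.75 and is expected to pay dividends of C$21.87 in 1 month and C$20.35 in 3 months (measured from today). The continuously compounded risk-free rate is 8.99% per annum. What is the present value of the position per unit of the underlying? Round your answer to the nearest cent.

PV(remaining dividends) I = 21.87·e^(−0.0899·1/12) + 20.35·e^(−0.0899·3/12) = 41.6045
Current forward F = (S − I)·e^(rT) = (768.75 − 41.6045)·e^(0.0899·6/12) = 727.1455 × 1.045976 = 760.5767
Value (long) = (F − K)·e^(−rT) = (760.5767 − 778.04) × 0.956045 = -16.6957
Value = -C$16.70

-C$16.70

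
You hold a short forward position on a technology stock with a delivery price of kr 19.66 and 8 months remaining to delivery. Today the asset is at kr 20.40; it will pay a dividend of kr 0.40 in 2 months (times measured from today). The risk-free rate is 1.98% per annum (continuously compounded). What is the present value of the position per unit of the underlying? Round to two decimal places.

-kr 0.60

PV(remaining dividends) I = 0.40·e^(−0.0198·2/12) = 0.3987
Current forward F = (S − I)·e^(rT) = (20.40 − 0.3987)·e^(0.0198·8/12) = 20.0013 × 1.013288 = 20.2671
Value (long) = (F − K)·e^(−rT) = (20.2671 − 19.66) × 0.986887 = 0.5991
Short position value = −(long value) = -kr 0.60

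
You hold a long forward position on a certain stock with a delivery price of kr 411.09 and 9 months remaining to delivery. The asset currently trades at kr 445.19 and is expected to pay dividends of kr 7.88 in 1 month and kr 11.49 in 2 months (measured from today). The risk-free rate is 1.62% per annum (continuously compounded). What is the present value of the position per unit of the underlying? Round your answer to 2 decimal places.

PV(remaining dividends) I = 7.88·e^(−0.0162·1/12) + 11.49·e^(−0.0162·2/12) = 19.3284
Current forward F = (S − I)·e^(rT) = (445.19 − 19.3284)·e^(0.0162·9/12) = 425.8616 × 1.012224 = 431.0673
Value (long) = (F − K)·e^(−rT) = (431.0673 − 411.09) × 0.987924 = 19.7361
Value = kr 19.74

kr 19.74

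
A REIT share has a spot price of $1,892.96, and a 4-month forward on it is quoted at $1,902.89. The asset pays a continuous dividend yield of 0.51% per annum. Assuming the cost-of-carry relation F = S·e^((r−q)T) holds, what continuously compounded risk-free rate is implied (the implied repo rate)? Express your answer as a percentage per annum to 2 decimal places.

From F = S·e^((r−q)T): (r − q) = ln(F/S)/T
ln(1902.89/1892.96) = ln(1.005246) = 0.005232
(r − q) = 0.005232 / (4/12) = 0.015696
r = ln(F/S)/T + q = 0.015696 + 0.0051 = 0.020796
r = 2.08%

2.08%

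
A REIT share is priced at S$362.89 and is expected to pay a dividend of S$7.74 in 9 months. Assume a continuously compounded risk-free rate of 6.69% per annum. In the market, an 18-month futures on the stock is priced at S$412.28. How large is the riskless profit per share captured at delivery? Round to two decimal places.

PV(dividends) I = 7.74·e^(−0.0669·9/12) = 7.3612
Fair futures F* = (S − I)·e^(rT) = (362.89 − 7.3612)·e^0.100350 = 355.5288 × 1.105558 = 393.0577
Market S$412.28 > fair 393.0577: forward overpriced → cash-and-carry (borrow at r, buy the stock and collect the dividends, short the forward).
Profit at T = |F_mkt − F*| = |412.28 − 393.0577| = S$19.22 per share

S$19.22 per share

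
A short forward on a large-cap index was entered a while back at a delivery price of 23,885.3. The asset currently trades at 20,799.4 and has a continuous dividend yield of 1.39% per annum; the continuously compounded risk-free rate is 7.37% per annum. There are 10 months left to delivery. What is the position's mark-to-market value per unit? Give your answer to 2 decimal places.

Current fair forward for the remaining 10 months: F = S·e^((r − q)·T), (r − q) = 0.0737 − 0.0139 = 0.0598
F = 20799.4 · e^(0.0598 × 10/12) = 20799.4 × 1.05109590 = 21862.1641
Value of long forward = (F − K)·e^(−rT) = (21862.1641 − 23885.3) · e^(−0.0737·10/12)
= -2023.1359 × 0.94043131 = -1902.62
Short position value = −(long value) = 1902.62

1902.62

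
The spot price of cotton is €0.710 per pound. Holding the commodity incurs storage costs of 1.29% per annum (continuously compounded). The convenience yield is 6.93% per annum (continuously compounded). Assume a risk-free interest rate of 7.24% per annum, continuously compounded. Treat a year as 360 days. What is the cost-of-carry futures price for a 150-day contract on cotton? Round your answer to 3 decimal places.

Net carry = r + u − y = 0.0724 + 0.0129 − 0.0693 = 0.0160
F = S·e^((r+u−y)T) = 0.710 · e^(0.0160 × 150/360) = 0.710 · e^0.006667
= 0.710 × 1.006689 = €0.715 per pound

€0.715 per pound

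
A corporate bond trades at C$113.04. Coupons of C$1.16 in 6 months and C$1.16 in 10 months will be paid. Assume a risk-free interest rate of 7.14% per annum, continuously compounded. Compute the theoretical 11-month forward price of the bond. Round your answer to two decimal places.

PV(coupons) I = 1.16·e^(−0.0714·6/12) + 1.16·e^(−0.0714·10/12)
I = 1.1193 + 1.0930 = 2.2123
F = (S − I)·e^(rT) = (113.04 − 2.2123) · e^(0.0714·11/12)
= 110.8277 · e^0.065450 = 110.8277 × 1.067639 = C$118.32

C$118.32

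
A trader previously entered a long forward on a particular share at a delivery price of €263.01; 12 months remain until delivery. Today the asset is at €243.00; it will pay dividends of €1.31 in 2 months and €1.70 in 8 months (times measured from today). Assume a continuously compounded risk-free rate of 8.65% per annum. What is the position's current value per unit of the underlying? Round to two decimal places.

PV(remaining dividends) I = 1.31·e^(−0.0865·2/12) + 1.70·e^(−0.0865·8/12) = 2.8960
Current forward F = (S − I)·e^(rT) = (243.00 − 2.8960)·e^(0.0865·12/12) = 240.1040 × 1.090351 = 261.7976
Value (long) = (F − K)·e^(−rT) = (261.7976 − 263.01) × 0.917136 = -1.1119
Value = -€1.11

-€1.11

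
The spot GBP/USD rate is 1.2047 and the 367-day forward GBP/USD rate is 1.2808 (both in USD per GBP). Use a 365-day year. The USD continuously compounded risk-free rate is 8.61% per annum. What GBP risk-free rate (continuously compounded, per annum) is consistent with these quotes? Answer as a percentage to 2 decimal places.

2.52%

F = S·e^((r_USD − r_GBP)T) ⇒ r_GBP = r_USD − ln(F/S)/T
ln(1.2808/1.2047) = 0.061254; /(367/365) = 0.060920
r_GBP = 0.0861 − 0.060920 = 0.025180
r_GBP = 2.52%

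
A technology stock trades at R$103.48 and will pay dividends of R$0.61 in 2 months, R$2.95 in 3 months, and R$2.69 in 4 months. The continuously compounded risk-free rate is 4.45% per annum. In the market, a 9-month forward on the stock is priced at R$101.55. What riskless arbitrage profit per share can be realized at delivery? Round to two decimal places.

R$0.94 per share

PV(dividends) I = 0.61·e^(−0.0445·2/12) + 2.95·e^(−0.0445·3/12) + 2.69·e^(−0.0445·4/12) = 6.1732
Fair forward F* = (S − I)·e^(rT) = (103.48 − 6.1732)·e^0.033375 = 97.3068 × 1.033938 = 100.6092
Market R$101.55 > fair 100.6092: forward overpriced → cash-and-carry (borrow at r, buy the stock and collect the dividends, short the forward).
Profit at T = |F_mkt − F*| = |101.55 − 100.6092| = R$0.94 per share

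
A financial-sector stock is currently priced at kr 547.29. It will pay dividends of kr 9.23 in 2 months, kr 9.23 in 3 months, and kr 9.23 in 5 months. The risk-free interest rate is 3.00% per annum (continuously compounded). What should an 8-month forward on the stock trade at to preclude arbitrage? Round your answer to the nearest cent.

PV(dividends) I = 9.23·e^(−0.0300·2/12) + 9.23·e^(−0.0300·3/12) + 9.23·e^(−0.0300·5/12)
I = 9.1840 + 9.1610 + 9.1153 = 27.4603
F = (S − I)·e^(rT) = (547.29 − 27.4603) · e^(0.0300·8/12)
= 519.8297 · e^0.020000 = 519.8297 × 1.020201 = kr 530.33

kr 530.33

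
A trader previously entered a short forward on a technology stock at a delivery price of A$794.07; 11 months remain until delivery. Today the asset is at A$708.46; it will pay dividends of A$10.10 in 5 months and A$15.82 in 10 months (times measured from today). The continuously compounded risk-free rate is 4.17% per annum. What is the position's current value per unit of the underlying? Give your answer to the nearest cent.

A$81.04

PV(remaining dividends) I = 10.10·e^(−0.0417·5/12) + 15.82·e^(−0.0417·10/12) = 25.2057
Current forward F = (S − I)·e^(rT) = (708.46 − 25.2057)·e^(0.0417·11/12) = 683.2543 × 1.038965 = 709.8773
Value (long) = (F − K)·e^(−rT) = (709.8773 − 794.07) × 0.962496 = -81.0351
Short position value = −(long value) = A$81.04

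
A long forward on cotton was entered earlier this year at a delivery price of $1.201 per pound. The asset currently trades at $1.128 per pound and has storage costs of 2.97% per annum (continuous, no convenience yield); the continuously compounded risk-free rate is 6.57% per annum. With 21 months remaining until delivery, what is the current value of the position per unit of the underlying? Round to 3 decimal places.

$0.118 per pound

Current fair forward for the remaining 21 months: F = S·e^((r + u)·T), (r + u) = 0.0657 + 0.0297 = 0.0954
F = 1.128 · e^(0.0954 × 21/12) = 1.128 × 1.181695 = 1.3330
Value of long forward = (F − K)·e^(−rT) = (1.3330 − 1.201) · e^(−0.0657·21/12)
= 0.1320 × 0.891388 = 0.118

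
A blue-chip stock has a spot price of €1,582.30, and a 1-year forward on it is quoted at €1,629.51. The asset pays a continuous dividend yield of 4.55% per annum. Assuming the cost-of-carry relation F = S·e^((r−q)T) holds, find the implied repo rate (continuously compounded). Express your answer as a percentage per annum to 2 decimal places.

7.49%

From F = S·e^((r−q)T): (r − q) = ln(F/S)/T
ln(1629.51/1582.30) = ln(1.029836) = 0.029400
(r − q) = 0.029400 / (1) = 0.029400
r = ln(F/S)/T + q = 0.029400 + 0.0455 = 0.074900
r = 7.49%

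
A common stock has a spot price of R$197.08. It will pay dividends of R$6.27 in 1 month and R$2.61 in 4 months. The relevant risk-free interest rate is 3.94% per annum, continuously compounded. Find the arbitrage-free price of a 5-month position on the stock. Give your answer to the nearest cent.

PV(dividends) I = 6.27·e^(−0.0394·1/12) + 2.61·e^(−0.0394·4/12)
I = 6.2494 + 2.5759 = 8.8253
F = (S − I)·e^(rT) = (197.08 − 8.8253) · e^(0.0394·5/12)
= 188.2547 · e^0.016417 = 188.2547 × 1.016552 = R$191.37

R$191.37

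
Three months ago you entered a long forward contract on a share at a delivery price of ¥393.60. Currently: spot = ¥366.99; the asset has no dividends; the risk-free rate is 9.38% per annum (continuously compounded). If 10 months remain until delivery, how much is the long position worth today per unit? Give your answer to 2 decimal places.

¥2.98

Current fair forward for the remaining 10 months: F = S·e^(r·T), r = 0.0938
F = 366.99 · e^(0.0938 × 10/12) = 366.99 × 1.081303 = 396.8274
Value of long forward = (F − K)·e^(−rT) = (396.8274 − 393.60) · e^(−0.0938·10/12)
= 3.2274 × 0.924810 = 2.98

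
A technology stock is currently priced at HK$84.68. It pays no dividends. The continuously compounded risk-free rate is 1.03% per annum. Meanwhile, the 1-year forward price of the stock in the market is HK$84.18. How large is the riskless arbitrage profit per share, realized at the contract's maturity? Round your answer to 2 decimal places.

HK$1.38 per share

Fair forward: F* = S·e^(carry·T), with carry = r = 0.0103
F* = 84.68 · e^(0.0103 × 1) = 84.68 · e^0.010300 = 84.68 × 1.010353 = HK$85.5567
Market HK$84.18 < fair HK$85.5567: forward underpriced → reverse cash-and-carry (short spot, go long the forward).
At maturity, profit = |F_mkt − F*| = |84.18 − 85.5567| = HK$1.38 per share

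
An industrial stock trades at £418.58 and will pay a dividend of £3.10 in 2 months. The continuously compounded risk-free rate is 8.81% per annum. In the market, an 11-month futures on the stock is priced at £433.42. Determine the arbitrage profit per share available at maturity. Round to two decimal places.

PV(dividends) I = 3.10·e^(−0.0881·2/12) = 3.0548
Fair futures F* = (S − I)·e^(rT) = (418.58 − 3.0548)·e^0.080758 = 415.5252 × 1.084109 = 450.4746
Market £433.42 < fair 450.4746: forward underpriced → reverse cash-and-carry (short the stock, invest proceeds at r, pay the dividends, go long the forward).
Profit at T = |F_mkt − F*| = |433.42 − 450.4746| = £17.05 per share

£17.05 per share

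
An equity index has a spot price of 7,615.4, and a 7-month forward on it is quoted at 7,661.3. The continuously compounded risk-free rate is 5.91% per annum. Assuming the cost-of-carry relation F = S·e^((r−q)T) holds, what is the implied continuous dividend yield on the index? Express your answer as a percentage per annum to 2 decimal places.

From F = S·e^((r−q)T): (r − q) = ln(F/S)/T
ln(7661.3/7615.4) = ln(1.006027) = 0.006009
(r − q) = 0.006009 / (7/12) = 0.010301
q = r − ln(F/S)/T = 0.0591 − 0.010301 = 0.048799
q = 4.88%

4.88%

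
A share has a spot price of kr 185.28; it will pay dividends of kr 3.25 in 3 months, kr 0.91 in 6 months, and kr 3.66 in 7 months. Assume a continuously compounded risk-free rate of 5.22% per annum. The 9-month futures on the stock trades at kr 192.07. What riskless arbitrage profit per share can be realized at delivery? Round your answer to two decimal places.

PV(dividends) I = 3.25·e^(−0.0522·3/12) + 0.91·e^(−0.0522·6/12) + 3.66·e^(−0.0522·7/12) = 7.6447
Fair futures F* = (S − I)·e^(rT) = (185.28 − 7.6447)·e^0.039150 = 177.6353 × 1.039926 = 184.7276
Market kr 192.07 > fair 184.7276: forward overpriced → cash-and-carry (borrow at r, buy the stock and collect the dividends, short the forward).
Profit at T = |F_mkt − F*| = |192.07 − 184.7276| = kr 7.34 per share

kr 7.34 per share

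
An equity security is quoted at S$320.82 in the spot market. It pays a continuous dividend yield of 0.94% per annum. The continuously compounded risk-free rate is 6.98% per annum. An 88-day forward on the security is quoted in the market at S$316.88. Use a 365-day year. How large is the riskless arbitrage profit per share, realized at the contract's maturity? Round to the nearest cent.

S$8.65 per share

Fair forward: F* = S·e^(carry·T), with carry = (r − q) = 0.0698 − 0.0094 = 0.0604
F* = 320.82 · e^(0.0604 × 88/365) = 320.82 · e^0.014562 = 320.82 × 1.014669 = S$325.5261
Market S$316.88 < fair S$325.5261: forward underpriced → reverse cash-and-carry (short spot, go long the forward).
At maturity, profit = |F_mkt − F*| = |316.88 − 325.5261| = S$8.65 per share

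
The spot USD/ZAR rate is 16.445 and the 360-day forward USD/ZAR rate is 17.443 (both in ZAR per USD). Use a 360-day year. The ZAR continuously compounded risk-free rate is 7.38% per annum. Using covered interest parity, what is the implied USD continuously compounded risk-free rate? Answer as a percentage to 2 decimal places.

1.49%

F = S·e^((r_ZAR − r_USD)T) ⇒ r_USD = r_ZAR − ln(F/S)/T
ln(17.443/16.445) = 0.058917; /(360/360) = 0.058917
r_USD = 0.0738 − 0.058917 = 0.014883
r_USD = 1.49%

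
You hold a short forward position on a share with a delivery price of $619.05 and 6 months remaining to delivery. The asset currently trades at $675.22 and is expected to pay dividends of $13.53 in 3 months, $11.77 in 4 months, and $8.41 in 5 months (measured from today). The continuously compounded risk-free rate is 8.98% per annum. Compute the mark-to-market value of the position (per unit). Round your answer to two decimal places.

-$50.60

PV(remaining dividends) I = 13.53·e^(−0.0898·3/12) + 11.77·e^(−0.0898·4/12) + 8.41·e^(−0.0898·5/12) = 32.7537
Current forward F = (S − I)·e^(rT) = (675.22 − 32.7537)·e^(0.0898·6/12) = 642.4663 × 1.045923 = 671.9703
Value (long) = (F − K)·e^(−rT) = (671.9703 − 619.05) × 0.956093 = 50.5967
Short position value = −(long value) = -$50.60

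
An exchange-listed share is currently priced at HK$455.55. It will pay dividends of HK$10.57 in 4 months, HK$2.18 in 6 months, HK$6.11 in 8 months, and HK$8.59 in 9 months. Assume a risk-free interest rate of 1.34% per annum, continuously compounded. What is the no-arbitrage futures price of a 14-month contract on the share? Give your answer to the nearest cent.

HK$435.05

PV(dividends) I = 10.57·e^(−0.0134·4/12) + 2.18·e^(−0.0134·6/12) + 6.11·e^(−0.0134·8/12) + 8.59·e^(−0.0134·9/12)
I = 10.5229 + 2.1654 + 6.0557 + 8.5041 = 27.2481
F = (S − I)·e^(rT) = (455.55 − 27.2481) · e^(0.0134·14/12)
= 428.3019 · e^0.015633 = 428.3019 × 1.015756 = HK$435.05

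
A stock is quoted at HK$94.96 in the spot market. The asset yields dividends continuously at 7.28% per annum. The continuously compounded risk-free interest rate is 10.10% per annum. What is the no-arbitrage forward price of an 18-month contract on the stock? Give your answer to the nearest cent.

F = S·e^((r − q)T) = 94.96 · e^((0.1010 − 0.0728) × 18/12)
= 94.96 · e^0.042300 = 94.96 × 1.043207
F = HK$99.06

HK$99.06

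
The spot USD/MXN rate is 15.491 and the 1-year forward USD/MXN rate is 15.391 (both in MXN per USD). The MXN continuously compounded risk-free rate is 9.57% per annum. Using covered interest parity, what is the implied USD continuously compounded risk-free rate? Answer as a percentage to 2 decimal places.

F = S·e^((r_MXN − r_USD)T) ⇒ r_USD = r_MXN − ln(F/S)/T
ln(15.391/15.491) = -0.006476; /(1) = -0.006476
r_USD = 0.0957 + 0.006476 = 0.102176
r_USD = 10.22%

10.22%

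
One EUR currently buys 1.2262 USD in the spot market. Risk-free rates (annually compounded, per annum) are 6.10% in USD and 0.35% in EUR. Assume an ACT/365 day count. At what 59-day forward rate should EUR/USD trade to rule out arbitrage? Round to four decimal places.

1.2373

By covered interest parity, F = S · (1+r_USD)^T / (1+r_EUR)^T
= 1.2262 × 1.009617 / 1.000565 = 1.2262 × 1.009047
F = 1.2373 USD per EUR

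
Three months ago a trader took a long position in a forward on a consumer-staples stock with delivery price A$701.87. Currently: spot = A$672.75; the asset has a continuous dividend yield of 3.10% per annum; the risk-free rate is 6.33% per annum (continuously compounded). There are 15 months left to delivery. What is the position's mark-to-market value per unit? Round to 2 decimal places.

-A$1.30

Current fair forward for the remaining 15 months: F = S·e^((r − q)·T), (r − q) = 0.0633 − 0.0310 = 0.0323
F = 672.75 · e^(0.0323 × 15/12) = 672.75 × 1.041201 = 700.4680
Value of long forward = (F − K)·e^(−rT) = (700.4680 − 701.87) · e^(−0.0633·15/12)
= -1.4020 × 0.923924 = -1.30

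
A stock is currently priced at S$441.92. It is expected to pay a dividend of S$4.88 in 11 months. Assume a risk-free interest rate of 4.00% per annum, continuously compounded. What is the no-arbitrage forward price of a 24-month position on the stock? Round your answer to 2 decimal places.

PV(dividends) I = 4.88·e^(−0.0400·11/12)
I = 4.7043
F = (S − I)·e^(rT) = (441.92 − 4.7043) · e^(0.0400·24/12)
= 437.2157 · e^0.080000 = 437.2157 × 1.083287 = S$473.63

S$473.63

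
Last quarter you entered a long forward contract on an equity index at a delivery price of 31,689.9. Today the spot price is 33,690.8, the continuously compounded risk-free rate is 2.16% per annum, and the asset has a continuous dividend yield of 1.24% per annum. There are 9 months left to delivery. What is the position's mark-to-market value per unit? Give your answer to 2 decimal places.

2198.27

Current fair forward for the remaining 9 months: F = S·e^((r − q)·T), (r − q) = 0.0216 − 0.0124 = 0.0092
F = 33690.8 · e^(0.0092 × 9/12) = 33690.8 × 1.00692386 = 33924.0704
Value of long forward = (F − K)·e^(−rT) = (33924.0704 − 31689.9) · e^(−0.0216·9/12)
= 2234.1704 × 0.98393051 = 2198.27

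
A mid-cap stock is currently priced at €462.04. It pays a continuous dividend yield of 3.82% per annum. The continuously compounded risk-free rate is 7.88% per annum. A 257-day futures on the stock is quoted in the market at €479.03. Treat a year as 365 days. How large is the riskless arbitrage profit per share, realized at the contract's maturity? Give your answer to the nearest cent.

€3.59 per share

Fair futures: F* = S·e^(carry·T), with carry = (r − q) = 0.0788 − 0.0382 = 0.0406
F* = 462.04 · e^(0.0406 × 257/365) = 462.04 · e^0.028587 = 462.04 × 1.029000 = €475.4392
Market €479.03 > fair €475.4392: forward overpriced → cash-and-carry (buy spot, short the forward).
At maturity, profit = |F_mkt − F*| = |479.03 − 475.4392| = €3.59 per share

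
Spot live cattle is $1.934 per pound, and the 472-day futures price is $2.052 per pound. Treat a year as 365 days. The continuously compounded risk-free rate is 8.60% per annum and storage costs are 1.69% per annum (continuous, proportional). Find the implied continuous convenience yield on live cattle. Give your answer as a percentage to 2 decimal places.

F = S·e^((r+u−y)T) ⇒ (r+u−y) = ln(F/S)/T
ln(2.052/1.934) = 0.059225; /T ⇒ 0.045799
y = r + u − ln(F/S)/T = 0.0860 + 0.0169 − 0.045799 = 0.057101
y = 5.71%

5.71%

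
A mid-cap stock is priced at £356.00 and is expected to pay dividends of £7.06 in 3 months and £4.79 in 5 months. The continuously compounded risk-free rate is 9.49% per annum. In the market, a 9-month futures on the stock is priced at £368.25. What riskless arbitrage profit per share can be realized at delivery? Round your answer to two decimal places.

£1.66 per share

PV(dividends) I = 7.06·e^(−0.0949·3/12) + 4.79·e^(−0.0949·5/12) = 11.4988
Fair futures F* = (S − I)·e^(rT) = (356.00 − 11.4988)·e^0.071175 = 344.5012 × 1.073769 = 369.9147
Market £368.25 < fair 369.9147: forward underpriced → reverse cash-and-carry (short the stock, invest proceeds at r, pay the dividends, go long the forward).
Profit at T = |F_mkt − F*| = |368.25 − 369.9147| = £1.66 per share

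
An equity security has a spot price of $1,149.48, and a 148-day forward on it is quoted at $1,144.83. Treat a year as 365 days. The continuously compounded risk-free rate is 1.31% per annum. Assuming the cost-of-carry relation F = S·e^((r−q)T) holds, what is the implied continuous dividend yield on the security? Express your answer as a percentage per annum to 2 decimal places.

From F = S·e^((r−q)T): (r − q) = ln(F/S)/T
ln(1144.83/1149.48) = ln(0.995955) = -0.004053
(r − q) = -0.004053 / (148/365) = -0.009996
q = r − ln(F/S)/T = 0.0131 + 0.009996 = 0.023096
q = 2.31%

2.31%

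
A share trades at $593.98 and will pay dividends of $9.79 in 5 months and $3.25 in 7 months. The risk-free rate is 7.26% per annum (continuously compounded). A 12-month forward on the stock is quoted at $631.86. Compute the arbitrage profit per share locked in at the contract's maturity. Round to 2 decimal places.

PV(dividends) I = 9.79·e^(−0.0726·5/12) + 3.25·e^(−0.0726·7/12) = 12.6135
Fair forward F* = (S − I)·e^(rT) = (593.98 − 12.6135)·e^0.072600 = 581.3665 × 1.075300 = 625.1434
Market $631.86 > fair 625.1434: forward overpriced → cash-and-carry (borrow at r, buy the stock and collect the dividends, short the forward).
Profit at T = |F_mkt − F*| = |631.86 − 625.1434| = $6.72 per share

$6.72 per share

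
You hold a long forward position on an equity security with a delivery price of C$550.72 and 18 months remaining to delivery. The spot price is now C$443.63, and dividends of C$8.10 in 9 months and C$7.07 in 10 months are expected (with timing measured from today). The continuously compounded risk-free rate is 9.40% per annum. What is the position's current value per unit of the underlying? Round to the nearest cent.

PV(remaining dividends) I = 8.10·e^(−0.0940·9/12) + 7.07·e^(−0.0940·10/12) = 14.0859
Current forward F = (S − I)·e^(rT) = (443.63 − 14.0859)·e^(0.0940·18/12) = 429.5441 × 1.151425 = 494.5878
Value (long) = (F − K)·e^(−rT) = (494.5878 − 550.72) × 0.868489 = -48.7502
Value = -C$48.75

-C$48.75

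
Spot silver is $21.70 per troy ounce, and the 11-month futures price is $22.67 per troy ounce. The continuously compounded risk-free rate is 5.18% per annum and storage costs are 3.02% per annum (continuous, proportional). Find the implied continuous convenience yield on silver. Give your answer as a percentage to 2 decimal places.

3.43%

F = S·e^((r+u−y)T) ⇒ (r+u−y) = ln(F/S)/T
ln(22.67/21.70) = 0.043730; /T ⇒ 0.047705
y = r + u − ln(F/S)/T = 0.0518 + 0.0302 − 0.047705 = 0.034295
y = 3.43%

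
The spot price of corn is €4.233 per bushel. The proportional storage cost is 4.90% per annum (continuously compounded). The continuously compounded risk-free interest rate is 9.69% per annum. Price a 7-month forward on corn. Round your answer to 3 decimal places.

€4.609 per bushel

Net carry = r + u − y = 0.0969 + 0.0490 − 0.0000 = 0.1459
F = S·e^((r+u−y)T) = 4.233 · e^(0.1459 × 7/12) = 4.233 · e^0.085108
= 4.233 × 1.088835 = €4.609 per bushel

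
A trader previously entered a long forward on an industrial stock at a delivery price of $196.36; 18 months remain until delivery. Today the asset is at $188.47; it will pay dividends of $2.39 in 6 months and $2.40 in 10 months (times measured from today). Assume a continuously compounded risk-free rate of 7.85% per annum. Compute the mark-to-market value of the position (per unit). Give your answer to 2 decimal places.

$9.38

PV(remaining dividends) I = 2.39·e^(−0.0785·6/12) + 2.40·e^(−0.0785·10/12) = 4.5460
Current forward F = (S − I)·e^(rT) = (188.47 − 4.5460)·e^(0.0785·18/12) = 183.9240 × 1.124963 = 206.9077
Value (long) = (F − K)·e^(−rT) = (206.9077 − 196.36) × 0.888918 = 9.3760
Value = $9.38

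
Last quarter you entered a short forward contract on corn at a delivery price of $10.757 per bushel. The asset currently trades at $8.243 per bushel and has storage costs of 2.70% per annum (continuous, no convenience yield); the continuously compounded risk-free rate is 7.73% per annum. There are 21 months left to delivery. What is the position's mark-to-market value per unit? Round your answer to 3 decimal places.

Current fair forward for the remaining 21 months: F = S·e^((r + u)·T), (r + u) = 0.0773 + 0.0270 = 0.1043
F = 8.243 · e^(0.1043 × 21/12) = 8.243 × 1.200244 = 9.8936
Value of long forward = (F − K)·e^(−rT) = (9.8936 − 10.757) · e^(−0.0773·21/12)
= -0.8634 × 0.873476 = -0.754
Short position value = −(long value) = $0.754

$0.754 per bushel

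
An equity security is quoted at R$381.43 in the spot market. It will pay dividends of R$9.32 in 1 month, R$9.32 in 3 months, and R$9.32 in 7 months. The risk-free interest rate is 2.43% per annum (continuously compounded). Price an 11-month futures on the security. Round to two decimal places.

R$361.64

PV(dividends) I = 9.32·e^(−0.0243·1/12) + 9.32·e^(−0.0243·3/12) + 9.32·e^(−0.0243·7/12)
I = 9.3011 + 9.2636 + 9.1888 = 27.7535
F = (S − I)·e^(rT) = (381.43 − 27.7535) · e^(0.0243·11/12)
= 353.6765 · e^0.022275 = 353.6765 × 1.022525 = R$361.64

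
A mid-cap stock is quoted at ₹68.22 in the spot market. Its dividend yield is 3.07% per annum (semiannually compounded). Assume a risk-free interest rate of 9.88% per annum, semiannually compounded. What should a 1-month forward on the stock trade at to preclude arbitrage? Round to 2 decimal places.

₹68.60

F = S · (1+r/2)^(2T) / (1+q/2)^(2T)
= 68.22 × 1.008069 / 1.002542 = 68.22 × 1.005513
F = ₹68.60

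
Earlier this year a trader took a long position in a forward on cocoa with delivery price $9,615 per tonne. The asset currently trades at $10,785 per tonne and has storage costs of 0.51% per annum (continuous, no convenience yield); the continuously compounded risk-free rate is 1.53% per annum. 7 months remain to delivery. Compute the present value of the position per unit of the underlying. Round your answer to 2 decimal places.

$1287.57 per tonne

Current fair forward for the remaining 7 months: F = S·e^((r + u)·T), (r + u) = 0.0153 + 0.0051 = 0.0204
F = 10785 · e^(0.0204 × 7/12) = 10785 × 1.01197109 = 10914.1082
Value of long forward = (F − K)·e^(−rT) = (10914.1082 − 9615) · e^(−0.0153·7/12)
= 1299.1082 × 0.99111471 = 1287.57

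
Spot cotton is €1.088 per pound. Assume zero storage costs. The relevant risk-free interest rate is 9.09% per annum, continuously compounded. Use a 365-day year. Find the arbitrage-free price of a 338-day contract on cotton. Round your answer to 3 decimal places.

F = S·e^(rT) = 1.088 · e^(0.0909 × 338/365) = 1.088 · e^0.084176
= 1.088 × 1.087820 = €1.184 per pound

€1.184 per pound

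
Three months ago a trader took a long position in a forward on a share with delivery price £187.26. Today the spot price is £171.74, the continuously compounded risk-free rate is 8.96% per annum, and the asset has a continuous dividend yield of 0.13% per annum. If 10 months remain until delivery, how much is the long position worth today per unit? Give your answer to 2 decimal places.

Current fair forward for the remaining 10 months: F = S·e^((r − q)·T), (r − q) = 0.0896 − 0.0013 = 0.0883
F = 171.74 · e^(0.0883 × 10/12) = 171.74 × 1.076358 = 184.8537
Value of long forward = (F − K)·e^(−rT) = (184.8537 − 187.26) · e^(−0.0896·10/12)
= -2.4063 × 0.928053 = -2.23

-£2.23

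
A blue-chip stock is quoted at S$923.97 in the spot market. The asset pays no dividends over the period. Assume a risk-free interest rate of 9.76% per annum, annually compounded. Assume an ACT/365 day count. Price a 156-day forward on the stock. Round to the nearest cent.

F = S · (1+r)^T
= 923.97 × 1.040604
F = S$961.49

S$961.49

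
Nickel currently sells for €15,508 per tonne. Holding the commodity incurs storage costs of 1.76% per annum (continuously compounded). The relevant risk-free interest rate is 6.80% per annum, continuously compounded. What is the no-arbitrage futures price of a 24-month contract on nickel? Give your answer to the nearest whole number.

€18,404 per tonne

Net carry = r + u − y = 0.0680 + 0.0176 − 0.0000 = 0.0856
F = S·e^((r+u−y)T) = 15508 · e^(0.0856 × 24/12) = 15508 · e^0.171200
= 15508 × 1.186728 = €18,404 per tonne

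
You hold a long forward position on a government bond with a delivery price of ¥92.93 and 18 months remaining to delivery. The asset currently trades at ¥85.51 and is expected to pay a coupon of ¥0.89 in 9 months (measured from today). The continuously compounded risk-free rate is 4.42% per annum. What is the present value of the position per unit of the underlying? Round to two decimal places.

-¥2.32

PV(remaining coupons) I = 0.89·e^(−0.0442·9/12) = 0.8610
Current forward F = (S − I)·e^(rT) = (85.51 − 0.8610)·e^(0.0442·18/12) = 84.6490 × 1.068547 = 90.4514
Value (long) = (F − K)·e^(−rT) = (90.4514 − 92.93) × 0.935850 = -2.3196
Value = -¥2.32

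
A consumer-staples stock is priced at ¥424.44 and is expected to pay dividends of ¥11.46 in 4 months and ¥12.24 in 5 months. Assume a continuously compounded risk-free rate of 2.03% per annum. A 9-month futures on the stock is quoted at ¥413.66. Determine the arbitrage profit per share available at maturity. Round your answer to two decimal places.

¥6.59 per share

PV(dividends) I = 11.46·e^(−0.0203·4/12) + 12.24·e^(−0.0203·5/12) = 23.5196
Fair futures F* = (S − I)·e^(rT) = (424.44 − 23.5196)·e^0.015225 = 400.9204 × 1.015341 = 407.0709
Market ¥413.66 > fair 407.0709: forward overpriced → cash-and-carry (borrow at r, buy the stock and collect the dividends, short the forward).
Profit at T = |F_mkt − F*| = |413.66 − 407.0709| = ¥6.59 per share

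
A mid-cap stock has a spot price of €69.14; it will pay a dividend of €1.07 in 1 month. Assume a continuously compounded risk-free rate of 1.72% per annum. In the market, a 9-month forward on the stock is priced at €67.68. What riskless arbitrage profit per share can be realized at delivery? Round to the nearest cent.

€1.28 per share

PV(dividends) I = 1.07·e^(−0.0172·1/12) = 1.0685
Fair forward F* = (S − I)·e^(rT) = (69.14 − 1.0685)·e^0.012900 = 68.0715 × 1.012984 = 68.9553
Market €67.68 < fair 68.9553: forward underpriced → reverse cash-and-carry (short the stock, invest proceeds at r, pay the dividends, go long the forward).
Profit at T = |F_mkt − F*| = |67.68 − 68.9553| = €1.28 per share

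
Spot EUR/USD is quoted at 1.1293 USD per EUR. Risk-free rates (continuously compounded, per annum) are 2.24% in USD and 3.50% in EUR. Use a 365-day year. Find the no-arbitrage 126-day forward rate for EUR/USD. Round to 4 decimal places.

F = S·e^((r_USD − r_EUR)T) = 1.1293 · e^((0.0224 − 0.0350) × 126/365)
= 1.1293 · e^-0.004350 = 1.1293 × 0.995659
F = 1.1244 USD per EUR

1.1244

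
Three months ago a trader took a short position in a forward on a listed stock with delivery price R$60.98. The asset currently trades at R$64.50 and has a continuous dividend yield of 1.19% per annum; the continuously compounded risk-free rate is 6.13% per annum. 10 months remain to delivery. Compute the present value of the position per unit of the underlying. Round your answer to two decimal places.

-R$5.92

Current fair forward for the remaining 10 months: F = S·e^((r − q)·T), (r − q) = 0.0613 − 0.0119 = 0.0494
F = 64.50 · e^(0.0494 × 10/12) = 64.50 × 1.042026 = 67.2107
Value of long forward = (F − K)·e^(−rT) = (67.2107 − 60.98) · e^(−0.0613·10/12)
= 6.2307 × 0.950199 = 5.92
Short position value = −(long value) = -R$5.92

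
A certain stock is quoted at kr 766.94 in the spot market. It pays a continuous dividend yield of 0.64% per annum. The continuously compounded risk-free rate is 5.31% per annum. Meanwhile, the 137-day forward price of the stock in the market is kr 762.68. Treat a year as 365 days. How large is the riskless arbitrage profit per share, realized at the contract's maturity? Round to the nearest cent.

Fair forward: F* = S·e^(carry·T), with carry = (r − q) = 0.0531 − 0.0064 = 0.0467
F* = 766.94 · e^(0.0467 × 137/365) = 766.94 · e^0.017528 = 766.94 × 1.017683 = kr 780.5018
Market kr 762.68 < fair kr 780.5018: forward underpriced → reverse cash-and-carry (short spot, go long the forward).
At maturity, profit = |F_mkt − F*| = |762.68 − 780.5018| = kr 17.82 per share

kr 17.82 per share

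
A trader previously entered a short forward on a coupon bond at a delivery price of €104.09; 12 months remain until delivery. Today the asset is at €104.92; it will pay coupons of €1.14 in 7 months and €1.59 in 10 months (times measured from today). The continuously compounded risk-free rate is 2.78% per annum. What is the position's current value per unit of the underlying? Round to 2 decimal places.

PV(remaining coupons) I = 1.14·e^(−0.0278·7/12) + 1.59·e^(−0.0278·10/12) = 2.6753
Current forward F = (S − I)·e^(rT) = (104.92 − 2.6753)·e^(0.0278·12/12) = 102.2447 × 1.028190 = 105.1270
Value (long) = (F − K)·e^(−rT) = (105.1270 − 104.09) × 0.972583 = 1.0086
Short position value = −(long value) = -€1.01

-€1.01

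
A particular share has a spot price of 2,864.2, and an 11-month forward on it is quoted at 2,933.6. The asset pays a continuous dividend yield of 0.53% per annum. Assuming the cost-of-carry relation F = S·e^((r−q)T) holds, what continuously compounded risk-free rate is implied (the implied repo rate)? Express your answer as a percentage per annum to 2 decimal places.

From F = S·e^((r−q)T): (r − q) = ln(F/S)/T
ln(2933.6/2864.2) = ln(1.024230) = 0.023941
(r − q) = 0.023941 / (11/12) = 0.026117
r = ln(F/S)/T + q = 0.026117 + 0.0053 = 0.031417
r = 3.14%

3.14%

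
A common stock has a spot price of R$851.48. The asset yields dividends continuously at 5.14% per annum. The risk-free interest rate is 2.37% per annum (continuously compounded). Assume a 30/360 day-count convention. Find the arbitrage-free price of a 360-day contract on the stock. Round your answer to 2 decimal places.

R$828.22

F = S·e^((r − q)T) = 851.48 · e^((0.0237 − 0.0514) × 360/360)
= 851.48 · e^-0.027700 = 851.48 × 0.972680
F = R$828.22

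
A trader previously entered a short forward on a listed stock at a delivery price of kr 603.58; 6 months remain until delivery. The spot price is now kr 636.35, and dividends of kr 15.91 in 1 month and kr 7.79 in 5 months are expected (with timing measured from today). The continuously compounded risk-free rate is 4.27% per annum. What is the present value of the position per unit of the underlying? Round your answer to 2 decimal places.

PV(remaining dividends) I = 15.91·e^(−0.0427·1/12) + 7.79·e^(−0.0427·5/12) = 23.5061
Current forward F = (S − I)·e^(rT) = (636.35 − 23.5061)·e^(0.0427·6/12) = 612.8439 × 1.021580 = 626.0691
Value (long) = (F − K)·e^(−rT) = (626.0691 − 603.58) × 0.978876 = 22.0140
Short position value = −(long value) = -kr 22.01

-kr 22.01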